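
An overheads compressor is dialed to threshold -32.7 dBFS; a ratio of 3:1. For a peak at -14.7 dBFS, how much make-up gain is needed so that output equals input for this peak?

12 dB

Without make-up, output = threshold + overshoot/3 = -32.7 + 6 = -26.7 dBFS.
Gap to target: 12 dB.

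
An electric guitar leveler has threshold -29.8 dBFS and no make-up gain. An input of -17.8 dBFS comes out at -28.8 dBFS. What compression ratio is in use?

12:1

Input overshoot = -17.8 − (-29.8) = 12 dB; output overshoot = -28.8 − (-29.8) = 1 dB.
Ratio = 12 / 1 = 12.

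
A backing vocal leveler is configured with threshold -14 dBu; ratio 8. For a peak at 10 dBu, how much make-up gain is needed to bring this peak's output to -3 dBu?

Overshoot 24 dB → 24/8 = 3 dB after compression, so the compressed level is -14 + 3 = -11 dBu.
Make-up = target − compressed = -3 − (-11) = 8 dB.

8 dB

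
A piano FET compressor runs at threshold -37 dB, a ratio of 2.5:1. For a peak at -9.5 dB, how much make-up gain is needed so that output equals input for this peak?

Overshoot 27.5 dB → 27.5/2.5 = 11 dB after compression, so the compressed level is -37 + 11 = -26 dB.
Make-up = target − compressed = -9.5 − (-26) = 16.5 dB.

16.5 dB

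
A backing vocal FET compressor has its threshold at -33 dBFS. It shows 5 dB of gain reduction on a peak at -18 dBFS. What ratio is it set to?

Input overshoot = -18 − (-33) = 15 dB.
Output overshoot = 15 − 5 = 10 dB.
Ratio = input overshoot / output overshoot = 15 / 10 = 1.5.

1.5:1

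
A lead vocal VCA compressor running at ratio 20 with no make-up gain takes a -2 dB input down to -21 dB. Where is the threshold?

Let T be the threshold. Output overshoot = (input overshoot)/R, so -21 − T = (-2 − T)/20.
20·(-21 − T) = -2 − T → 19·T = -420 − (-2) = -418.
T = -418/19 = -22 dB.

-22 dB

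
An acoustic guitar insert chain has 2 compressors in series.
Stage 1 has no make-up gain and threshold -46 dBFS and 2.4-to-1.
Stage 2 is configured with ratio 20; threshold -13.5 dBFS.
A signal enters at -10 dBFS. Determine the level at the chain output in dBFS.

Stage 1: overshoot 36 dB → 36/2.4 = 15 dB → -31 dBFS.
Stage 2: -31 dBFS ≤ -13.5 dBFS, so stage 2 doesn't engage; output -31 dBFS.

-31 dBFS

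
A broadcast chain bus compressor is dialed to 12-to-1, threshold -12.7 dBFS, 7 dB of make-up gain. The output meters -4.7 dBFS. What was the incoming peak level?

-0.7 dBFS

Stripping the +7 dB make-up gives -11.7 dBFS at the gain stage.
That's 1 dB above the -12.7 dBFS threshold.
Undo the ratio: input overshoot = 1 × 12 = 12 dB, giving input = -0.7 dBFS.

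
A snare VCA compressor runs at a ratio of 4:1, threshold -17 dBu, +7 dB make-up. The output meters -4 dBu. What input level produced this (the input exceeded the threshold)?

7 dBu

Remove make-up: -4 − 7 = -11 dBu.
Post-compression overshoot = -11 − (-17) = 6 dB.
Undo the ratio: input overshoot = 6 × 4 = 24 dB, giving input = 7 dBu.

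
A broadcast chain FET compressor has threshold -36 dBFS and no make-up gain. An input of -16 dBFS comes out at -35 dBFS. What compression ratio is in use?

Input overshoot = -16 − (-36) = 20 dB; output overshoot = -35 − (-36) = 1 dB.
Ratio = 20 / 1 = 20.

20:1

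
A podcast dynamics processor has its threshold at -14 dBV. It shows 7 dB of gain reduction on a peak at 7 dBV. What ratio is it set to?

Input overshoot = 7 − (-14) = 21 dB.
Output overshoot = 21 − 7 = 14 dB.
Ratio = input overshoot / output overshoot = 21 / 14 = 1.5.

1.5:1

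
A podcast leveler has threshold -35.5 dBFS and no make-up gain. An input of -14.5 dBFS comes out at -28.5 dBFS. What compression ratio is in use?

Input overshoot = -14.5 − (-35.5) = 21 dB; output overshoot = -28.5 − (-35.5) = 7 dB.
Ratio = 21 / 7 = 3.

3:1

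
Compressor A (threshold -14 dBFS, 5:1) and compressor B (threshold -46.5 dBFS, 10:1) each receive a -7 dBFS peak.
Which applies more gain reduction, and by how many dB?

A: 7 dB over, compressed to 1.4 dB over, so 5.6 dB of GR.
B: 39.5 dB over, compressed to 3.95 dB over, so 35.55 dB of GR.
B reduces 29.95 dB more.

B, by 29.95 dB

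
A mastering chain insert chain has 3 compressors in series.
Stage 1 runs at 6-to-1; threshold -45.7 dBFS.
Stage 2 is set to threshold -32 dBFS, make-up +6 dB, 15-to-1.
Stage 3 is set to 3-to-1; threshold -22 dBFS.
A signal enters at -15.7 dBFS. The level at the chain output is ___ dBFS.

-34.7 dBFS

Stage 1: 30 dB above -45.7 dBFS, reduced 6:1 to 5 dB above → -40.7 dBFS.
Stage 2: below threshold (-40.7 ≤ -32); passes unchanged; make-up brings it to -34.7 dBFS.
Stage 3: -34.7 dBFS ≤ -22 dBFS, so stage 3 doesn't engage; output -34.7 dBFS.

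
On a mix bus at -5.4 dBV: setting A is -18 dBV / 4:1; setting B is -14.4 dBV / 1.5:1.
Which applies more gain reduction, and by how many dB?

A: overshoot 12.6 dB → output overshoot 3.15 dB → GR 9.45 dB.
B: overshoot 9 dB → output overshoot 6 dB → GR 3 dB.
A reduces 6.45 dB more.

A, by 6.45 dB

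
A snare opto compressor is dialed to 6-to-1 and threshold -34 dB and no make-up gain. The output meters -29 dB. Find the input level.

-4 dB

The compressed level sits -29 − (-34) = 5 dB over threshold.
Input overshoot = R × output overshoot = 30 dB → input = -34 + 30 = -4 dB.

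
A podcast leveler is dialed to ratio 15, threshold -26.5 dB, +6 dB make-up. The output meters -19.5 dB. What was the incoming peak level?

-11.5 dB

Remove make-up: -19.5 − 6 = -25.5 dB.
Post-compression overshoot = -25.5 − (-26.5) = 1 dB.
Undo the ratio: input overshoot = 1 × 15 = 15 dB, giving input = -11.5 dB.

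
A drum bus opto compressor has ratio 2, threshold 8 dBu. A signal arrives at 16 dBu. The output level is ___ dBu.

16 dBu sits 8 dB over threshold.
2:1 compression reduces that to 8/2 = 4 dB over.
So the level is 8 + 4 = 12 dBu.

12 dBu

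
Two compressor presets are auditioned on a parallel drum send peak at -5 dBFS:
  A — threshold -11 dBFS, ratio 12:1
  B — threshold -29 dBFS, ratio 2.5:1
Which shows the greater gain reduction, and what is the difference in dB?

B, by 8.9 dB

A: GR = 6 − 6/12 = 5.5 dB.
B: GR = 24 − 24/2.5 = 14.4 dB.
B reduces 8.9 dB more.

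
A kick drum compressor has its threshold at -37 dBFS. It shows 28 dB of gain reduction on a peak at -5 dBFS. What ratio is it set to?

Input overshoot = -5 − (-37) = 32 dB.
Output overshoot = 32 − 28 = 4 dB.
Ratio = input overshoot / output overshoot = 32 / 4 = 8.

8:1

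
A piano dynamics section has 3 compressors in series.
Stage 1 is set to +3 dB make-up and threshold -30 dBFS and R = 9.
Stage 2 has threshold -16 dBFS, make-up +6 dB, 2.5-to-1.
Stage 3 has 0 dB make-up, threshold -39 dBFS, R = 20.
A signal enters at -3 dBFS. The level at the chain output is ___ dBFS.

-37.95 dBFS

Stage 1: -3 dBFS is 27 dB over -30 dBFS; at 9:1 that becomes 3 dB over, giving -27 dBFS; +3 dB make-up → -24 dBFS.
Stage 2: -24 dBFS is at or below the -16 dBFS threshold — no compression; make-up brings it to -18 dBFS.
Stage 3: -18 dBFS is 21 dB over -39 dBFS; at 20:1 that becomes 1.05 dB over, giving -37.95 dBFS.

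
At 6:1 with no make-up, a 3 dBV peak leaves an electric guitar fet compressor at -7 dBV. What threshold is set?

-9 dBV

Gain reduction = 3 − (-7) = 10 dB; output overshoot = GR / (R − 1) = 10 / 5 = 2 dB.
Threshold = output − output overshoot = -7 − 2 = -9 dBV.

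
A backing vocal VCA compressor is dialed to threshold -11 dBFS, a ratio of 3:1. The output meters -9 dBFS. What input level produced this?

That's 2 dB above the -11 dBFS threshold.
Before 3:1 compression the overshoot was 2 × 3 = 6 dB, so input = -11 + 6 = -5 dBFS.

-5 dBFS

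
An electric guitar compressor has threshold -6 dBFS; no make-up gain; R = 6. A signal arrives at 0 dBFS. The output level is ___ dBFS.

Overshoot: 0 − (-6) = 6 dB.
6:1 compression reduces that to 6/6 = 1 dB over.
So the level is -6 + 1 = -5 dBFS.

-5 dBFS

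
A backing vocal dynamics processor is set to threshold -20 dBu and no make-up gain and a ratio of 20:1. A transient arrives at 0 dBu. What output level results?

The input is 20 dB above the -20 dBu threshold.
At 20:1 the overshoot is divided by 20, leaving 1 dB above threshold.
That puts the output at -19 dBu.

-19 dBu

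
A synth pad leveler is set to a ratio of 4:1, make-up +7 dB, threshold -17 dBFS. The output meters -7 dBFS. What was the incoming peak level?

-5 dBFS

Before make-up, the level was -7 − 7 = -14 dBFS.
The compressed level sits -14 − (-17) = 3 dB over threshold.
Before 4:1 compression the overshoot was 3 × 4 = 12 dB, so input = -17 + 12 = -5 dBFS.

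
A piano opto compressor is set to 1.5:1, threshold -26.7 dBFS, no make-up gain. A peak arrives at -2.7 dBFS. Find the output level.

The input is 24 dB above the -26.7 dBFS threshold.
At 1.5:1 the overshoot is divided by 1.5, leaving 16 dB above threshold.
So the level is -26.7 + 16 = -10.7 dBFS.

-10.7 dBFS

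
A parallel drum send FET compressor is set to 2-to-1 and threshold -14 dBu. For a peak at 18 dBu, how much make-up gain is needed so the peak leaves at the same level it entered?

Overshoot 32 dB → 32/2 = 16 dB after compression, so the compressed level is -14 + 16 = 2 dBu.
Make-up = target − compressed = 18 − 2 = 16 dB.

16 dB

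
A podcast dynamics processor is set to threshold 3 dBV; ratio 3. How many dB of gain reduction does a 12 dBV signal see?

6 dB

12 dBV exceeds the threshold by 9 dB.
At 3:1, output sits 9/3 = 3 dB above threshold.
So the signal is attenuated by 9 − 3 = 6 dB.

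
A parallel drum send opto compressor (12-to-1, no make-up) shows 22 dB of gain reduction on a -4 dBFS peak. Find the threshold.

Let T be the threshold. Output overshoot = (input overshoot)/R, so -26 − T = (-4 − T)/12.
12·(-26 − T) = -4 − T → 11·T = -312 − (-4) = -308.
T = -308/11 = -28 dBFS.

-28 dBFS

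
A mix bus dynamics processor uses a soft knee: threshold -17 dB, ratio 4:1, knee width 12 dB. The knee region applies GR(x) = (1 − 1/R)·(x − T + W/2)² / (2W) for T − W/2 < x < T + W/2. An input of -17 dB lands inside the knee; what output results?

-18.125 dB

x − T + W/2 = -17 − (-17) + 6 = 6.
GR = (1 − 1/4) × 6² / 24 = 0.75 × 36 / 24 = 1.125 dB.
Output = -17 − 1.125 = -18.125 dB.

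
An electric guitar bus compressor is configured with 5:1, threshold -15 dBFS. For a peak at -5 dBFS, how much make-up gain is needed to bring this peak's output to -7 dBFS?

6 dB

The peak compresses to -15 + 10/5 = -13 dBFS.
To reach -7 dBFS requires -7 − (-13) = 6 dB of make-up.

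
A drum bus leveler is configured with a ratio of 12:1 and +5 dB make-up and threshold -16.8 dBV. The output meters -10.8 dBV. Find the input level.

Before make-up, the level was -10.8 − 5 = -15.8 dBV.
Post-compression overshoot = -15.8 − (-16.8) = 1 dB.
Before 12:1 compression the overshoot was 1 × 12 = 12 dB, so input = -16.8 + 12 = -4.8 dBV.

-4.8 dBV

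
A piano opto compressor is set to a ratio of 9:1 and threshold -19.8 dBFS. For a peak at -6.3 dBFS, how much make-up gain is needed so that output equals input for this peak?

12 dB

Overshoot 13.5 dB → 13.5/9 = 1.5 dB after compression, so the compressed level is -19.8 + 1.5 = -18.3 dBFS.
Make-up = target − compressed = -6.3 − (-18.3) = 12 dB.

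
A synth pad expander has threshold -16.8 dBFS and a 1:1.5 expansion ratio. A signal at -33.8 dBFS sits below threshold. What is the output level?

Undershoot = (-16.8) − (-33.8) = 17 dB.
At 1:1.5, that expands to 25.5 dB under threshold.
Output = -16.8 − 25.5 = -42.3 dBFS.

-42.3 dBFS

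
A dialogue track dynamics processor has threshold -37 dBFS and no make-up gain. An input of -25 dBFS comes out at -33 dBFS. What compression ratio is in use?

Input overshoot = -25 − (-37) = 12 dB; output overshoot = -33 − (-37) = 4 dB.
Ratio = 12 / 4 = 3.

3:1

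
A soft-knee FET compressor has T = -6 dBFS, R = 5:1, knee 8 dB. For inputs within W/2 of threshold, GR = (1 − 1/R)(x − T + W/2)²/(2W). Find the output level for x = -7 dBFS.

x − T + W/2 = -7 − (-6) + 4 = 3.
GR = (1 − 1/5) × 3² / 16 = 0.8 × 9 / 16 = 0.45 dB.
Output = -7 − 0.45 = -7.45 dBFS.

-7.45 dBFS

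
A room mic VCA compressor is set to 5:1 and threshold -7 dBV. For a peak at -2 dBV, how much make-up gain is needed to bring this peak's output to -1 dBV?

Without make-up, output = threshold + overshoot/5 = -7 + 1 = -6 dBV.
Gap to target: 5 dB.

5 dB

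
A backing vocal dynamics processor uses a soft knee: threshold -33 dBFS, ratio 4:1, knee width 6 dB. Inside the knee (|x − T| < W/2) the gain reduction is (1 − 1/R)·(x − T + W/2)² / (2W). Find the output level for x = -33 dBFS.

-33.5625 dBFS

x − T + W/2 = -33 − (-33) + 3 = 3.
GR = (1 − 1/4) × 3² / 12 = 0.75 × 9 / 12 = 0.5625 dB.
Output = -33 − 0.5625 = -33.5625 dBFS.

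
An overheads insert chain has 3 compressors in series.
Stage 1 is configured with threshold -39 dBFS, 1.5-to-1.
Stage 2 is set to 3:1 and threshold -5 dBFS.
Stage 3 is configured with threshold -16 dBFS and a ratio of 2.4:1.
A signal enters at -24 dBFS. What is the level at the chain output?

-29 dBFS

Stage 1: overshoot 15 dB → 15/1.5 = 10 dB → -29 dBFS.
Stage 2: -29 dBFS ≤ -5 dBFS, so stage 2 doesn't engage; output -29 dBFS.
Stage 3: -29 dBFS is at or below the -16 dBFS threshold — no compression; output -29 dBFS.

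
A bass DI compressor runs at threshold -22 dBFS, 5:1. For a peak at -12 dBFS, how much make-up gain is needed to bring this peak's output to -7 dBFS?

13 dB

Overshoot 10 dB → 10/5 = 2 dB after compression, so the compressed level is -22 + 2 = -20 dBFS.
Make-up = target − compressed = -7 − (-20) = 13 dB.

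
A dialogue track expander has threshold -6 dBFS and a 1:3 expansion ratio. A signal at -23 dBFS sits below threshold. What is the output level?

-57 dBFS

Below threshold, a 1:3 expander applies gain = (3−1)×(T − x) of attenuation.
(3−1) × 17 = 34 dB, so output = -23 − 34 = -57 dBFS.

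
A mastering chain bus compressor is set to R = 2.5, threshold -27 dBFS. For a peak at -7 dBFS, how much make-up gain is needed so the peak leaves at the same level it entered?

12 dB

The peak compresses to -27 + 20/2.5 = -19 dBFS.
To reach -7 dBFS requires -7 − (-19) = 12 dB of make-up.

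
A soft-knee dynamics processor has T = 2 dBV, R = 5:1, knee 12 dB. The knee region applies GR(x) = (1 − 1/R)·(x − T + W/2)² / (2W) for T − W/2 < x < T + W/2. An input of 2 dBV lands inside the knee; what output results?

0.8 dBV

x − T + W/2 = 2 − 2 + 6 = 6.
GR = (1 − 1/5) × 6² / 24 = 0.8 × 36 / 24 = 1.2 dB.
Output = 2 − 1.2 = 0.8 dBV.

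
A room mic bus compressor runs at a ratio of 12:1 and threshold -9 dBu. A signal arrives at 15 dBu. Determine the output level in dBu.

The input is 24 dB above the -9 dBu threshold.
12:1 compression reduces that to 24/12 = 2 dB over.
Output = -9 + 2 = -7 dBu.

-7 dBu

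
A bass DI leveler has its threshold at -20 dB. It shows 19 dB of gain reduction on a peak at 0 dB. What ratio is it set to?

20:1

Input overshoot = 0 − (-20) = 20 dB.
Output overshoot = 20 − 19 = 1 dB.
Ratio = input overshoot / output overshoot = 20 / 1 = 20.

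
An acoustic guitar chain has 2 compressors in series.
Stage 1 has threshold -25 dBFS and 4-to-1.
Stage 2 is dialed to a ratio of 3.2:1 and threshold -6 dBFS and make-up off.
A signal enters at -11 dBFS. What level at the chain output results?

-21.5 dBFS

Stage 1: 14 dB above -25 dBFS, reduced 4:1 to 3.5 dB above → -21.5 dBFS.
Stage 2: below threshold (-21.5 ≤ -6); passes unchanged; output -21.5 dBFS.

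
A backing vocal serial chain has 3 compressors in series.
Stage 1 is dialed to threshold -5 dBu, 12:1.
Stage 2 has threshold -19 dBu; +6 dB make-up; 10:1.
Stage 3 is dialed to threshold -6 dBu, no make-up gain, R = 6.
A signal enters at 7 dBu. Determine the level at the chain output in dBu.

Stage 1: overshoot 12 dB → 12/12 = 1 dB → -4 dBu.
Stage 2: 15 dB above -19 dBu, reduced 10:1 to 1.5 dB above → -17.5 dBu; +6 dB make-up → -11.5 dBu.
Stage 3: -11.5 dBu ≤ -6 dBu, so stage 3 doesn't engage; output -11.5 dBu.

-11.5 dBu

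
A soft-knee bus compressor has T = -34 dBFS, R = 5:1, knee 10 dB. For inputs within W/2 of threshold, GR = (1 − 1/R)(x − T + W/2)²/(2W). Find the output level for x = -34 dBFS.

x − T + W/2 = -34 − (-34) + 5 = 5.
GR = (1 − 1/5) × 5² / 20 = 0.8 × 25 / 20 = 1 dB.
Output = -34 − 1 = -35 dBFS.

-35 dBFS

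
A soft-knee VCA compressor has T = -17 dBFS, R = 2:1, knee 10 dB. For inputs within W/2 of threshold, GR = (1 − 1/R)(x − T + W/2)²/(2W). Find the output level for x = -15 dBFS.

x − T + W/2 = -15 − (-17) + 5 = 7.
GR = (1 − 1/2) × 7² / 20 = 0.5 × 49 / 20 = 1.225 dB.
Output = -15 − 1.225 = -16.225 dBFS.

-16.225 dBFS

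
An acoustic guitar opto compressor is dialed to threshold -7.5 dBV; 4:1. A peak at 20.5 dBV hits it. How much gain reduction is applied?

21 dB

20.5 dBV exceeds the threshold by 28 dB.
After 4:1 compression the overshoot becomes 28/4 = 7 dB.
So the signal is attenuated by 28 − 7 = 21 dB.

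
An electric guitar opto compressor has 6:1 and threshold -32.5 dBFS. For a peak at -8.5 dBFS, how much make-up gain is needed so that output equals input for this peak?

Overshoot 24 dB → 24/6 = 4 dB after compression, so the compressed level is -32.5 + 4 = -28.5 dBFS.
Make-up = target − compressed = -8.5 − (-28.5) = 20 dB.

20 dB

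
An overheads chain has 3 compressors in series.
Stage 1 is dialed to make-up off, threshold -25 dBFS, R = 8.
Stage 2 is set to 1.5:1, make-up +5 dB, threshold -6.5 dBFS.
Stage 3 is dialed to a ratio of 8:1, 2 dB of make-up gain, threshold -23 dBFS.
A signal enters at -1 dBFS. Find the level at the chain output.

-20.25 dBFS

Stage 1: overshoot 24 dB → 24/8 = 3 dB → -22 dBFS.
Stage 2: -22 dBFS is at or below the -6.5 dBFS threshold — no compression; make-up brings it to -17 dBFS.
Stage 3: 6 dB above -23 dBFS, reduced 8:1 to 0.75 dB above → -22.25 dBFS; +2 dB make-up → -20.25 dBFS.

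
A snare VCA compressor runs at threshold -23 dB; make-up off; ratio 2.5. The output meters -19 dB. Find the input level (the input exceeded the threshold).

That's 4 dB above the -23 dB threshold.
Input overshoot = R × output overshoot = 10 dB → input = -23 + 10 = -13 dB.

-13 dB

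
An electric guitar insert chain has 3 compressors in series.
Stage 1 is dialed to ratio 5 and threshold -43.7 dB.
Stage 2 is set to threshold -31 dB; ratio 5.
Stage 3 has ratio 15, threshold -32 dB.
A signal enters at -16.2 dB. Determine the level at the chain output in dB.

-38.2 dB

Stage 1: -16.2 dB is 27.5 dB over -43.7 dB; at 5:1 that becomes 5.5 dB over, giving -38.2 dB.
Stage 2: -38.2 dB ≤ -31 dB, so stage 2 doesn't engage; output -38.2 dB.
Stage 3: below threshold (-38.2 ≤ -32); passes unchanged; output -38.2 dB.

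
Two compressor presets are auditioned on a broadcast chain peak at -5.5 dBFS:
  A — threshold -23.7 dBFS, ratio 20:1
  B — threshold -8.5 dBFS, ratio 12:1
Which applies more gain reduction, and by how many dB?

A, by 14.54 dB

A: 18.2 dB over, compressed to 0.91 dB over, so 17.29 dB of GR.
B: 3 dB over, compressed to 0.25 dB over, so 2.75 dB of GR.
A applies 14.54 dB more gain reduction.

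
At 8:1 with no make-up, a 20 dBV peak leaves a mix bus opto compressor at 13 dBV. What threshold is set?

12 dBV

Input is 8 dB above T (since output overshoot × R = input overshoot: (13 − T)·8 = 20 − T gives T = 12 dBV).
Check: 12 + (20 − 12)/8 = 12 + 1 = 13 dBV. ✓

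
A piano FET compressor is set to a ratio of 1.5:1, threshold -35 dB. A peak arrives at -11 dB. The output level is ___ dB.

Overshoot: -11 − (-35) = 24 dB.
1.5:1 compression reduces that to 24/1.5 = 16 dB over.
Output = -35 + 16 = -19 dB.

-19 dB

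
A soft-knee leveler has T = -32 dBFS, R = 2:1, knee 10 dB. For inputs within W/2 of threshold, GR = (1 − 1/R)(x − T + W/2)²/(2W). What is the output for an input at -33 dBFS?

x − T + W/2 = -33 − (-32) + 5 = 4.
GR = (1 − 1/2) × 4² / 20 = 0.5 × 16 / 20 = 0.4 dB.
Output = -33 − 0.4 = -33.4 dBFS.

-33.4 dBFS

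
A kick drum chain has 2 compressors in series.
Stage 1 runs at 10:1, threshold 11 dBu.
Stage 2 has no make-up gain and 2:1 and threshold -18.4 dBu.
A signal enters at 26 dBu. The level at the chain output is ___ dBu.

-2.95 dBu

Stage 1: 26 dBu is 15 dB over 11 dBu; at 10:1 that becomes 1.5 dB over, giving 12.5 dBu.
Stage 2: 30.9 dB above -18.4 dBu, reduced 2:1 to 15.45 dB above → -2.95 dBu.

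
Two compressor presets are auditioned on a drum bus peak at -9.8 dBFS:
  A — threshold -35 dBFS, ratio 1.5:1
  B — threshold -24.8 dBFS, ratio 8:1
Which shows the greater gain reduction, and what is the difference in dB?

A: overshoot 25.2 dB → output overshoot 16.8 dB → GR 8.4 dB.
B: overshoot 15 dB → output overshoot 1.875 dB → GR 13.125 dB.
B applies 4.725 dB more gain reduction.

B, by 4.725 dB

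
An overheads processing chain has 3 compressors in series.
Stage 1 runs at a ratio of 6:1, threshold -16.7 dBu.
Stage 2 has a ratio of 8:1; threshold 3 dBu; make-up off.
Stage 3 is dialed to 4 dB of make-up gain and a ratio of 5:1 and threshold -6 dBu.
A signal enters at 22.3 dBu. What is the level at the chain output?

Stage 1: 39 dB above -16.7 dBu, reduced 6:1 to 6.5 dB above → -10.2 dBu.
Stage 2: below threshold (-10.2 ≤ 3); passes unchanged; output -10.2 dBu.
Stage 3: -10.2 dBu ≤ -6 dBu, so stage 3 doesn't engage; make-up brings it to -6.2 dBu.

-6.2 dBu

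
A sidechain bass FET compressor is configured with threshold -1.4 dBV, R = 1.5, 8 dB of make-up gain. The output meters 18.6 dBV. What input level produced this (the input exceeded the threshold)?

Before make-up, the level was 18.6 − 8 = 10.6 dBV.
Post-compression overshoot = 10.6 − (-1.4) = 12 dB.
Undo the ratio: input overshoot = 12 × 1.5 = 18 dB, giving input = 16.6 dBV.

16.6 dBV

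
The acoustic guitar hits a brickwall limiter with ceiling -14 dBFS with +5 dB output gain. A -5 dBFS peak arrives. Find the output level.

-9 dBFS

At ∞:1, everything above -14 dBFS is held at the ceiling.
Output gain then adds 5 dB: -14 + 5 = -9 dBFS.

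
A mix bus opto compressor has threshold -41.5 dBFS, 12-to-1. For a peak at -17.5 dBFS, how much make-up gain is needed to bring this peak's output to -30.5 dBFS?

Overshoot 24 dB → 24/12 = 2 dB after compression, so the compressed level is -41.5 + 2 = -39.5 dBFS.
Make-up = target − compressed = -30.5 − (-39.5) = 9 dB.

9 dB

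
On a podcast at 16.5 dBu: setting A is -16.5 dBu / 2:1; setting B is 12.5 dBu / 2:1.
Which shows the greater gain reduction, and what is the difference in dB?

A, by 14.5 dB

A: overshoot 33 dB → output overshoot 16.5 dB → GR 16.5 dB.
B: overshoot 4 dB → output overshoot 2 dB → GR 2 dB.
A applies 14.5 dB more gain reduction.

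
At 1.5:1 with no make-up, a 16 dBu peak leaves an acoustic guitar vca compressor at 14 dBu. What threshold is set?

Input is 6 dB above T (since output overshoot × R = input overshoot: (14 − T)·1.5 = 16 − T gives T = 10 dBu).
Check: 10 + (16 − 10)/1.5 = 10 + 4 = 14 dBu. ✓

10 dBu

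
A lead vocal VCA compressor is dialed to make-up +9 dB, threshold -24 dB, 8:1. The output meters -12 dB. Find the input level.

0 dB

Stripping the +9 dB make-up gives -21 dB at the gain stage.
That's 3 dB above the -24 dB threshold.
Undo the ratio: input overshoot = 3 × 8 = 24 dB, giving input = 0 dB.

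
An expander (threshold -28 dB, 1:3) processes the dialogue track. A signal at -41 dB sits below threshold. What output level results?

The input is 13 dB below the -28 dB threshold.
A 1:3 expander multiplies undershoot by 3: 13 × 3 = 39 dB below threshold.
Output = -28 − 39 = -67 dB.

-67 dB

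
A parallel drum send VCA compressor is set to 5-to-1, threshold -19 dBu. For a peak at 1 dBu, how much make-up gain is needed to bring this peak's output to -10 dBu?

The peak compresses to -19 + 20/5 = -15 dBu.
To reach -10 dBu requires -10 − (-15) = 5 dB of make-up.

5 dB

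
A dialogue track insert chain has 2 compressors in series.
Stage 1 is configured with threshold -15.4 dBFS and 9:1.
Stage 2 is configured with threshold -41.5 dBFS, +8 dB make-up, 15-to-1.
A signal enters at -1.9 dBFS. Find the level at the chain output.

Stage 1: overshoot 13.5 dB → 13.5/9 = 1.5 dB → -13.9 dBFS.
Stage 2: -13.9 dBFS is 27.6 dB over -41.5 dBFS; at 15:1 that becomes 1.84 dB over, giving -39.66 dBFS; +8 dB make-up → -31.66 dBFS.

-31.66 dBFS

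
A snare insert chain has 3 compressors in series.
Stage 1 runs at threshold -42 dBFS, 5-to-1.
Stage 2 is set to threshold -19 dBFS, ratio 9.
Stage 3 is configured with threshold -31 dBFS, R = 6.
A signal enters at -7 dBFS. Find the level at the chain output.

Stage 1: -7 dBFS is 35 dB over -42 dBFS; at 5:1 that becomes 7 dB over, giving -35 dBFS.
Stage 2: -35 dBFS ≤ -19 dBFS, so stage 2 doesn't engage; output -35 dBFS.
Stage 3: below threshold (-35 ≤ -31); passes unchanged; output -35 dBFS.

-35 dBFS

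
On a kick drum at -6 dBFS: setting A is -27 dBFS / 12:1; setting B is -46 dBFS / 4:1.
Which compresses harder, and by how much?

A: overshoot 21 dB → output overshoot 1.75 dB → GR 19.25 dB.
B: overshoot 40 dB → output overshoot 10 dB → GR 30 dB.
B applies 10.75 dB more gain reduction.

B, by 10.75 dB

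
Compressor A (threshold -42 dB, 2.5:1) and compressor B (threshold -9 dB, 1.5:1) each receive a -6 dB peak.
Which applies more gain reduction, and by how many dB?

A, by 20.6 dB

A: overshoot 36 dB → output overshoot 14.4 dB → GR 21.6 dB.
B: overshoot 3 dB → output overshoot 2 dB → GR 1 dB.
A reduces 20.6 dB more.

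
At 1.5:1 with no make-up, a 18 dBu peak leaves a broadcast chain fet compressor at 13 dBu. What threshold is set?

3 dBu

Let T be the threshold. Output overshoot = (input overshoot)/R, so 13 − T = (18 − T)/1.5.
1.5·(13 − T) = 18 − T → 0.5·T = 19.5 − 18 = 1.5.
T = 1.5/0.5 = 3 dBu.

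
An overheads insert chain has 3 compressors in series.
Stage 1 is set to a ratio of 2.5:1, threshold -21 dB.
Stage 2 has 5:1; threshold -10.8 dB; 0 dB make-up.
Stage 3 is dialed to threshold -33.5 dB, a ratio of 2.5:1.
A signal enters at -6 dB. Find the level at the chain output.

Stage 1: -6 dB is 15 dB over -21 dB; at 2.5:1 that becomes 6 dB over, giving -15 dB.
Stage 2: below threshold (-15 ≤ -10.8); passes unchanged; output -15 dB.
Stage 3: -15 dB is 18.5 dB over -33.5 dB; at 2.5:1 that becomes 7.4 dB over, giving -26.1 dB.

-26.1 dB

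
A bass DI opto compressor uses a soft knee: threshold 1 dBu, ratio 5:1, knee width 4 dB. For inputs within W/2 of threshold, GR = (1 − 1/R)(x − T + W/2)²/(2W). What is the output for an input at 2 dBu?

x − T + W/2 = 2 − 1 + 2 = 3.
GR = (1 − 1/5) × 3² / 8 = 0.8 × 9 / 8 = 0.9 dB.
Output = 2 − 0.9 = 1.1 dBu.

1.1 dBu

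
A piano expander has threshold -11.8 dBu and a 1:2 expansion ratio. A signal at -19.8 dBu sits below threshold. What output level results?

Below threshold, a 1:2 expander applies gain = (2−1)×(T − x) of attenuation.
(2−1) × 8 = 8 dB, so output = -19.8 − 8 = -27.8 dBu.

-27.8 dBu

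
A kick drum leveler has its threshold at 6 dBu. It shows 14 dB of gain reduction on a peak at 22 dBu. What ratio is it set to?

8:1

Input overshoot = 22 − 6 = 16 dB.
Output overshoot = 16 − 14 = 2 dB.
Ratio = input overshoot / output overshoot = 16 / 2 = 8.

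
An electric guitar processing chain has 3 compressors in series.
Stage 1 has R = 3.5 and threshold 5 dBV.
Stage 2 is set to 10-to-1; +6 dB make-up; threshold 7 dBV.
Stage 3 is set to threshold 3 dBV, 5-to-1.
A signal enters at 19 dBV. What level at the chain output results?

Stage 1: 14 dB above 5 dBV, reduced 3.5:1 to 4 dB above → 9 dBV.
Stage 2: overshoot 2 dB → 2/10 = 0.2 dB → 7.2 dBV; +6 dB make-up → 13.2 dBV.
Stage 3: overshoot 10.2 dB → 10.2/5 = 2.04 dB → 5.04 dBV.

5.04 dBV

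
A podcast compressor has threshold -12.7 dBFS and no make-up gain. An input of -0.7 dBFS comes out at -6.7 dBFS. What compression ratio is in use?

2:1

Input overshoot = -0.7 − (-12.7) = 12 dB; output overshoot = -6.7 − (-12.7) = 6 dB.
Ratio = 12 / 6 = 2.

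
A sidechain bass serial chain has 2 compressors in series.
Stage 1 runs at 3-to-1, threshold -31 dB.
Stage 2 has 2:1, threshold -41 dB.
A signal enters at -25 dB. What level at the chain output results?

-35 dB

Stage 1: -25 dB is 6 dB over -31 dB; at 3:1 that becomes 2 dB over, giving -29 dB.
Stage 2: 12 dB above -41 dB, reduced 2:1 to 6 dB above → -35 dB.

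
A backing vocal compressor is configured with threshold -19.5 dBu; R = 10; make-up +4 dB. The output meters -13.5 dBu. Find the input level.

Remove make-up: -13.5 − 4 = -17.5 dBu.
That's 2 dB above the -19.5 dBu threshold.
Before 10:1 compression the overshoot was 2 × 10 = 20 dB, so input = -19.5 + 20 = 0.5 dBu.

0.5 dBu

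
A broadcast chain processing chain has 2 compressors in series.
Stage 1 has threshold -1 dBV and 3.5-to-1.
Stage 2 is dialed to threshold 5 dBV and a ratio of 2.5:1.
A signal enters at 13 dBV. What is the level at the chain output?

Stage 1: overshoot 14 dB → 14/3.5 = 4 dB → 3 dBV.
Stage 2: 3 dBV ≤ 5 dBV, so stage 2 doesn't engage; output 3 dBV.

3 dBV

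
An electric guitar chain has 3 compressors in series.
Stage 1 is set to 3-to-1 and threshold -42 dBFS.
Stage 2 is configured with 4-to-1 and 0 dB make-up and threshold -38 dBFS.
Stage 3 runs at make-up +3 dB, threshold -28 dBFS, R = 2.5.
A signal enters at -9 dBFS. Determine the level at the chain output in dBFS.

Stage 1: -9 dBFS is 33 dB over -42 dBFS; at 3:1 that becomes 11 dB over, giving -31 dBFS.
Stage 2: -31 dBFS is 7 dB over -38 dBFS; at 4:1 that becomes 1.75 dB over, giving -36.25 dBFS.
Stage 3: below threshold (-36.25 ≤ -28); passes unchanged; make-up brings it to -33.25 dBFS.

-33.25 dBFS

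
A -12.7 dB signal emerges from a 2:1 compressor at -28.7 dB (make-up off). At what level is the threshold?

-44.7 dB

Let T be the threshold. Output overshoot = (input overshoot)/R, so -28.7 − T = (-12.7 − T)/2.
2·(-28.7 − T) = -12.7 − T → 1·T = -57.4 − (-12.7) = -44.7.
T = -44.7/1 = -44.7 dB.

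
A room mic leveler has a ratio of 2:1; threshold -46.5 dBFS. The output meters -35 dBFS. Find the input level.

-23.5 dBFS

That's 11.5 dB above the -46.5 dBFS threshold.
Input overshoot = R × output overshoot = 23 dB → input = -46.5 + 23 = -23.5 dBFS.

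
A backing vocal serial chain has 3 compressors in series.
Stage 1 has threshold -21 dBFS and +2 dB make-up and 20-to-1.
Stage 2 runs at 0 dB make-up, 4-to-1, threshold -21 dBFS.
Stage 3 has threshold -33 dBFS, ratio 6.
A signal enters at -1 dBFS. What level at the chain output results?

Stage 1: overshoot 20 dB → 20/20 = 1 dB → -20 dBFS; +2 dB make-up → -18 dBFS.
Stage 2: -18 dBFS is 3 dB over -21 dBFS; at 4:1 that becomes 0.75 dB over, giving -20.25 dBFS.
Stage 3: 12.75 dB above -33 dBFS, reduced 6:1 to 2.125 dB above → -30.875 dBFS.

-30.875 dBFS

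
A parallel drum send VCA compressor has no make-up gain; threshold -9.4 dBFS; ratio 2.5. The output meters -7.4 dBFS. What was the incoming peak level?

-4.4 dBFS

Post-compression overshoot = -7.4 − (-9.4) = 2 dB.
Before 2.5:1 compression the overshoot was 2 × 2.5 = 5 dB, so input = -9.4 + 5 = -4.4 dBFS.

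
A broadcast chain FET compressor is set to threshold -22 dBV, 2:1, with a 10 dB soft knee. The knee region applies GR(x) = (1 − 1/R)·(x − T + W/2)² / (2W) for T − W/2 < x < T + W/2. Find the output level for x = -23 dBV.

x − T + W/2 = -23 − (-22) + 5 = 4.
GR = (1 − 1/2) × 4² / 20 = 0.5 × 16 / 20 = 0.4 dB.
Output = -23 − 0.4 = -23.4 dBV.

-23.4 dBV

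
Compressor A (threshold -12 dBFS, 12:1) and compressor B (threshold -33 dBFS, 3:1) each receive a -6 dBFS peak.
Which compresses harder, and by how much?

B, by 12.5 dB

A: GR = 6 − 6/12 = 5.5 dB.
B: GR = 27 − 27/3 = 18 dB.
Difference: 12.5 dB in favour of B.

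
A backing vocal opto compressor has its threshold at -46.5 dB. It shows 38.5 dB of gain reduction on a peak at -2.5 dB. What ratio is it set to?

Input overshoot = -2.5 − (-46.5) = 44 dB.
Output overshoot = 44 − 38.5 = 5.5 dB.
Ratio = input overshoot / output overshoot = 44 / 5.5 = 8.

8:1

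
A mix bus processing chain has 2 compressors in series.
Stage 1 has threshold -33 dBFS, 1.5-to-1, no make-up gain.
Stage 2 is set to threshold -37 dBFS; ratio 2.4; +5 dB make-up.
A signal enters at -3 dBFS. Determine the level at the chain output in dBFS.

Stage 1: 30 dB above -33 dBFS, reduced 1.5:1 to 20 dB above → -13 dBFS.
Stage 2: overshoot 24 dB → 24/2.4 = 10 dB → -27 dBFS; +5 dB make-up → -22 dBFS.

-22 dBFS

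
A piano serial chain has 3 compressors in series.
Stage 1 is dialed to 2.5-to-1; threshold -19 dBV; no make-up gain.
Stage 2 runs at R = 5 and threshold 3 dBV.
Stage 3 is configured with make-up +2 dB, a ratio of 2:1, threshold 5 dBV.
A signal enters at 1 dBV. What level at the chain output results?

-9 dBV

Stage 1: overshoot 20 dB → 20/2.5 = 8 dB → -11 dBV.
Stage 2: below threshold (-11 ≤ 3); passes unchanged; output -11 dBV.
Stage 3: below threshold (-11 ≤ 5); passes unchanged; make-up brings it to -9 dBV.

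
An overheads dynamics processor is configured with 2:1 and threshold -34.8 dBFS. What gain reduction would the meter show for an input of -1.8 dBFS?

Overshoot = -1.8 − (-34.8) = 33 dB.
After 2:1 compression the overshoot becomes 33/2 = 16.5 dB.
Gain reduction = 33 − 16.5 = 16.5 dB.

16.5 dB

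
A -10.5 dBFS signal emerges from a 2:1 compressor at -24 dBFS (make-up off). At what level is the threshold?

-37.5 dBFS

Input is 27 dB above T (since output overshoot × R = input overshoot: (-24 − T)·2 = -10.5 − T gives T = -37.5 dBFS).
Check: -37.5 + (-10.5 − (-37.5))/2 = -37.5 + 13.5 = -24 dBFS. ✓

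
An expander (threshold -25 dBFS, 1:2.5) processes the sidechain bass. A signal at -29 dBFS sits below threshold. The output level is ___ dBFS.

Undershoot = (-25) − (-29) = 4 dB.
At 1:2.5, that expands to 10 dB under threshold.
Output = -25 − 10 = -35 dBFS.

-35 dBFS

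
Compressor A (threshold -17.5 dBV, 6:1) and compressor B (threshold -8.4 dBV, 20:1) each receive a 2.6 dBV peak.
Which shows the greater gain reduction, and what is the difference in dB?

A, by 6.3 dB

A: 20.1 dB over, compressed to 3.35 dB over, so 16.75 dB of GR.
B: 11 dB over, compressed to 0.55 dB over, so 10.45 dB of GR.
Difference: 6.3 dB in favour of A.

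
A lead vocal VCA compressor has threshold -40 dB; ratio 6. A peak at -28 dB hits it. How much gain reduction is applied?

The signal is 12 dB above threshold.
At 6:1, output sits 12/6 = 2 dB above threshold.
GR = overshoot in − overshoot out = 12 − 2 = 10 dB.

10 dB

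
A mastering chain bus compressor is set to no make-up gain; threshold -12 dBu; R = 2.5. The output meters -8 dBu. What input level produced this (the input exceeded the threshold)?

Post-compression overshoot = -8 − (-12) = 4 dB.
Before 2.5:1 compression the overshoot was 4 × 2.5 = 10 dB, so input = -12 + 10 = -2 dBu.

-2 dBu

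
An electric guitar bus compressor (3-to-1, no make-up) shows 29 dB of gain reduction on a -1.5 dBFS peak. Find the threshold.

-45 dBFS

Input is 43.5 dB above T (since output overshoot × R = input overshoot: (-30.5 − T)·3 = -1.5 − T gives T = -45 dBFS).
Check: -45 + (-1.5 − (-45))/3 = -45 + 14.5 = -30.5 dBFS. ✓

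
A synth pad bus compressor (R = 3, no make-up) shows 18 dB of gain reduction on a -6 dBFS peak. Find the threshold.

-33 dBFS

Let T be the threshold. Output overshoot = (input overshoot)/R, so -24 − T = (-6 − T)/3.
3·(-24 − T) = -6 − T → 2·T = -72 − (-6) = -66.
T = -66/2 = -33 dBFS.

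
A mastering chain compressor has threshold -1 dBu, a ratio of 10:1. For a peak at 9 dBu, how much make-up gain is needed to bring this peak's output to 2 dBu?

Without make-up, output = threshold + overshoot/10 = -1 + 1 = 0 dBu.
Gap to target: 2 dB.

2 dB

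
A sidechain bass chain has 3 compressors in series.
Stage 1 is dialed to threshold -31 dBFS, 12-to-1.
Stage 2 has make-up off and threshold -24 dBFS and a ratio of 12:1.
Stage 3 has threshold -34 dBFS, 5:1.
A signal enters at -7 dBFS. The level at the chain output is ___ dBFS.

-33 dBFS

Stage 1: overshoot 24 dB → 24/12 = 2 dB → -29 dBFS.
Stage 2: -29 dBFS ≤ -24 dBFS, so stage 2 doesn't engage; output -29 dBFS.
Stage 3: 5 dB above -34 dBFS, reduced 5:1 to 1 dB above → -33 dBFS.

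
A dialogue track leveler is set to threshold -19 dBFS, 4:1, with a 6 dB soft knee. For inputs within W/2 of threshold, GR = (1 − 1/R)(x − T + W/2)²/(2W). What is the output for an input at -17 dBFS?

-18.5625 dBFS

x − T + W/2 = -17 − (-19) + 3 = 5.
GR = (1 − 1/4) × 5² / 12 = 0.75 × 25 / 12 = 1.5625 dB.
Output = -17 − 1.5625 = -18.5625 dBFS.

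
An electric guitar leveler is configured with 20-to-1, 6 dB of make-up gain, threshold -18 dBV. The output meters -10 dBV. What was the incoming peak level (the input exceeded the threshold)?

22 dBV

Stripping the +6 dB make-up gives -16 dBV at the gain stage.
That's 2 dB above the -18 dBV threshold.
Undo the ratio: input overshoot = 2 × 20 = 40 dB, giving input = 22 dBV.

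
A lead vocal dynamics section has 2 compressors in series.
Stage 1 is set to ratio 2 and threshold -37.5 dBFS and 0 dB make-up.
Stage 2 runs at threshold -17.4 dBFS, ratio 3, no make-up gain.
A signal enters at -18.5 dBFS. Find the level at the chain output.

-28 dBFS

Stage 1: 19 dB above -37.5 dBFS, reduced 2:1 to 9.5 dB above → -28 dBFS.
Stage 2: -28 dBFS ≤ -17.4 dBFS, so stage 2 doesn't engage; output -28 dBFS.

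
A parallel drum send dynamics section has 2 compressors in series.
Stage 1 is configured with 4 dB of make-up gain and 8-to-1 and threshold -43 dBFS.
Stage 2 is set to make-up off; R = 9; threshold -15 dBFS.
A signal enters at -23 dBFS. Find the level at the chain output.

-36.5 dBFS

Stage 1: overshoot 20 dB → 20/8 = 2.5 dB → -40.5 dBFS; +4 dB make-up → -36.5 dBFS.
Stage 2: below threshold (-36.5 ≤ -15); passes unchanged; output -36.5 dBFS.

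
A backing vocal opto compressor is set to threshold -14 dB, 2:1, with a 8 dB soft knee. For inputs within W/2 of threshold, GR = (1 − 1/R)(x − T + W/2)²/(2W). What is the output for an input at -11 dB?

x − T + W/2 = -11 − (-14) + 4 = 7.
GR = (1 − 1/2) × 7² / 16 = 0.5 × 49 / 16 = 1.53125 dB.
Output = -11 − 1.53125 = -12.53125 dB.

-12.53125 dB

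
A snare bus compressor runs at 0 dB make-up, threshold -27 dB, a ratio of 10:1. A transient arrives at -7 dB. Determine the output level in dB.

-25 dB

-7 dB sits 20 dB over threshold.
10:1 compression reduces that to 20/10 = 2 dB over.
Output = -27 + 2 = -25 dB.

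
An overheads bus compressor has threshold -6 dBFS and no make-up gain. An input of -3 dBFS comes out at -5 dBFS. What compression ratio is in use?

Input overshoot = -3 − (-6) = 3 dB; output overshoot = -5 − (-6) = 1 dB.
Ratio = 3 / 1 = 3.

3:1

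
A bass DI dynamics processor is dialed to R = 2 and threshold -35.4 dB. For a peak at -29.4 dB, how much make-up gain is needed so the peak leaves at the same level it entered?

Overshoot 6 dB → 6/2 = 3 dB after compression, so the compressed level is -35.4 + 3 = -32.4 dB.
Make-up = target − compressed = -29.4 − (-32.4) = 3 dB.

3 dB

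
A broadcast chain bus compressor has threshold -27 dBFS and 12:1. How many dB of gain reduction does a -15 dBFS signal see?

The signal is 12 dB above threshold.
A 12:1 ratio leaves 1 dB of that excess.
GR = overshoot in − overshoot out = 12 − 1 = 11 dB.

11 dB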